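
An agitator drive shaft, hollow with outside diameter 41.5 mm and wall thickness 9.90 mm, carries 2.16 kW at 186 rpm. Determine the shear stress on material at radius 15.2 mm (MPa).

ω = 2π·186/60 = 19.48 rad/s, so T = P/ω = 2.16×10³ / 19.48 = 110.9 N·m.
J = π(d_o⁴ − d_i⁴)/32 = π(0.0415⁴ − 0.0217⁴)/32 = 2.694×10^-7 m⁴.
Shear stress varies linearly with radius: τ = T·r/J = 110.9 × 0.0152 / 2.694×10^-7 = 6.256×10^6 Pa.

6.26 MPa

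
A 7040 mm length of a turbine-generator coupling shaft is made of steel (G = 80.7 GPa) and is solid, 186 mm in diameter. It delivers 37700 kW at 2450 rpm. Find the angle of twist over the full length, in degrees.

6.25°

ω = 2π·2450/60 = 256.6 rad/s, so T = P/ω = 37700×10³ / 256.6 = 146900 N·m.
J = πd⁴/32 = π(0.186)⁴/32 = 1.175×10^-4 m⁴.
θ = T·L/(G·J) = 146900 × 7.04 / (80.7×10⁹ × 1.175×10^-4) = 0.1091 rad.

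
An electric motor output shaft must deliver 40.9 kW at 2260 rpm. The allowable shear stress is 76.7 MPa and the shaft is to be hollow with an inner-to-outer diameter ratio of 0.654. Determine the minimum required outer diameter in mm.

ω = 2π·2260/60 = 236.7 rad/s, so T = P/ω = 40.9×10³ / 236.7 = 172.8 N·m.
For a hollow shaft with d_i/d_o = 0.654: τ_max = 16T/(π d_o³ (1−k⁴)), so d_o = [16T/(π τ_allow (1−k⁴))]^(1/3) = [16·172.8/(π·7.67×10^7·0.8171)]^(1/3) = 0.02413 m.

24.1 mm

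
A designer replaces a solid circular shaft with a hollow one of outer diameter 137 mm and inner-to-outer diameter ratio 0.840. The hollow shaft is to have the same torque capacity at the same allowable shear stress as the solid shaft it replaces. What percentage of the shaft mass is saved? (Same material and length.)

53.4 %

Equal τ_max and T ⇒ the solid shaft needs d_s³ = d_o³(1−k⁴), so d_s = 137·(1−0.840⁴)^(1/3) = 108.9 mm.
Area ratio A_h/A_s = d_o²(1−k²)/d_s² = (1−k²)/(1−k⁴)^(2/3) = 0.4660.
Mass saving = 1 − 0.4660 = 53.4 %.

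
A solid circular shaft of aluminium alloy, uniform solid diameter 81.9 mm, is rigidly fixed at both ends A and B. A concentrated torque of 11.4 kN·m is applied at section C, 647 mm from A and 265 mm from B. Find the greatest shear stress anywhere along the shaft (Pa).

7.50e7 Pa

With uniform GJ and both ends fixed, compatibility θ_AC = θ_CB gives T_A·a = T_B·b, together with T_A + T_B = T₀.
T_A = T₀·b/(a+b) = 11400·265/912.0 = 3312 N·m; T_B = 8088 N·m.
τ in each portion: τ_AC = 3.07×10^7 Pa, τ_CB = 7.50×10^7 Pa; maximum is in CB.
τ_max = T_CB·r/J = 8088·0.0410/4.42×10^-6 = 7.498×10^7 Pa.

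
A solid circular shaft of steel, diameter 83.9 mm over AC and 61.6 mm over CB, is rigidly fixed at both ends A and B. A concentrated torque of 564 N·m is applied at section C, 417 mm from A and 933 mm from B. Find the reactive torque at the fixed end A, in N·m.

499 N·m

Compatibility: T_A·a/J_AC = T_B·b/J_CB with T_A + T_B = T₀.
J_AC = 4.86×10^-6 m⁴, J_CB = 1.41×10^-6 m⁴, so T_A = T₀·(J_AC/a)/((J_AC/a)+(J_CB/b)) = 499.2 N·m, T_B = 64.83 N·m.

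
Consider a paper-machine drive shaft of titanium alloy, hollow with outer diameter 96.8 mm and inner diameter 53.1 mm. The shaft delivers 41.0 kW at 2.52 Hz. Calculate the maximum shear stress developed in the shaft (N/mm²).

16.0 N/mm²

ω = 2π·2.52 = 15.83 rad/s, so T = P/ω = 41.0×10³ / 15.83 = 2589 N·m.
J = π(d_o⁴ − d_i⁴)/32 = π(0.0968⁴ − 0.0531⁴)/32 = 7.839×10^-6 m⁴.
τ_max = T·r/J = 2589 × 0.0484 / 7.839×10^-6 = 1.599×10^7 Pa.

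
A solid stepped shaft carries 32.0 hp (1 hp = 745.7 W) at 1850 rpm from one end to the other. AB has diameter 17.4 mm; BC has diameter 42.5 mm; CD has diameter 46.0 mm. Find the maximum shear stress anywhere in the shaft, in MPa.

ω = 2π·1850/60 = 193.7 rad/s, so T = P/ω = 32.0×745.7 / 193.7 = 123.2 N·m.
Under the same torque, τ_max = 16T/(πd³) is largest where d is smallest — segment AB (d = 17.4 mm).
τ_max = 16·123.2/(π·(0.0174)³) = 1.191×10^8 Pa.

119 MPa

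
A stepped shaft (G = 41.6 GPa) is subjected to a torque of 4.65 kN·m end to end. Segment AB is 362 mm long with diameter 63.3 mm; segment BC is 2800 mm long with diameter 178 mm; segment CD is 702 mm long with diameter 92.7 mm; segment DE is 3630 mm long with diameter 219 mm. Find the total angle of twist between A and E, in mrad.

J_AB = π(0.0633)⁴/32 = 1.58×10^-6 m⁴; J_BC = π(0.178)⁴/32 = 9.86×10^-5 m⁴; J_CD = π(0.0927)⁴/32 = 7.25×10^-6 m⁴; J_DE = π(0.219)⁴/32 = 2.26×10^-4 m⁴.
θ = (T/G)·Σ L_i/J_i = (4650/41.6×10⁹)·(0.362/1.58×10^-6 + 2.80/9.86×10^-5 + 0.702/7.25×10^-6 + 3.63/2.26×10^-4) = 0.04147 rad.

41.5 mrad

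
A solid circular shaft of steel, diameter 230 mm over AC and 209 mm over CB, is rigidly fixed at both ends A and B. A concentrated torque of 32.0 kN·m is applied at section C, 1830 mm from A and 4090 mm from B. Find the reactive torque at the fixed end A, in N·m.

24500 N·m

Compatibility: T_A·a/J_AC = T_B·b/J_CB with T_A + T_B = T₀.
J_AC = 2.75×10^-4 m⁴, J_CB = 1.87×10^-4 m⁴, so T_A = T₀·(J_AC/a)/((J_AC/a)+(J_CB/b)) = 24520 N·m, T_B = 7480 N·m.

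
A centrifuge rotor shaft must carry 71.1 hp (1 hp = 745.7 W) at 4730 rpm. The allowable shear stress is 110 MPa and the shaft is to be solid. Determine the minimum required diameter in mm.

ω = 2π·4730/60 = 495.3 rad/s, so T = P/ω = 71.1×745.7 / 495.3 = 107.0 N·m.
For a solid shaft τ_max = 16T/(πd³), so d = (16T/(π τ_allow))^(1/3) = (16·107.0/(π·1.10×10^8))^(1/3) = 0.01705 m.

17.0 mm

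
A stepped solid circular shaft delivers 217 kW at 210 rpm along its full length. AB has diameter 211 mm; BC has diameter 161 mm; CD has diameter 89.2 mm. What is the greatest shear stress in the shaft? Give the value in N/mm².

70.8 N/mm²

ω = 2π·210/60 = 21.99 rad/s, so T = P/ω = 217×10³ / 21.99 = 9868 N·m.
Under the same torque, τ_max = 16T/(πd³) is largest where d is smallest — segment CD (d = 89.2 mm).
τ_max = 16·9868/(π·(0.0892)³) = 7.081×10^7 Pa.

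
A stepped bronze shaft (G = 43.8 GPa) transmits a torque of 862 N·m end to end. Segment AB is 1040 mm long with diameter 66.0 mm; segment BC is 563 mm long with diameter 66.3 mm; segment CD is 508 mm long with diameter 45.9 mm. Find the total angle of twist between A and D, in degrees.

J_AB = π(0.0660)⁴/32 = 1.86×10^-6 m⁴; J_BC = π(0.0663)⁴/32 = 1.90×10^-6 m⁴; J_CD = π(0.0459)⁴/32 = 4.36×10^-7 m⁴.
θ = (T/G)·Σ L_i/J_i = (862.0/43.8×10⁹)·(1.04/1.86×10^-6 + 0.563/1.90×10^-6 + 0.508/4.36×10^-7) = 0.03977 rad.

2.28°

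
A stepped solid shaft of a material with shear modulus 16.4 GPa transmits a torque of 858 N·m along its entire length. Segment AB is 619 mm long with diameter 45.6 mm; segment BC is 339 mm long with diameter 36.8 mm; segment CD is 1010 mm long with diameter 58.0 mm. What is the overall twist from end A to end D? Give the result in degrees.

12.7°

J_AB = π(0.0456)⁴/32 = 4.24×10^-7 m⁴; J_BC = π(0.0368)⁴/32 = 1.80×10^-7 m⁴; J_CD = π(0.0580)⁴/32 = 1.11×10^-6 m⁴.
θ = (T/G)·Σ L_i/J_i = (858.0/16.4×10⁹)·(0.619/4.24×10^-7 + 0.339/1.80×10^-7 + 1.01/1.11×10^-6) = 0.2224 rad.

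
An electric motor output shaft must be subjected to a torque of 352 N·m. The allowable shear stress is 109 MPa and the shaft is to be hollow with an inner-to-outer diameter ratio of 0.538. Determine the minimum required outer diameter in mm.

For a hollow shaft with d_i/d_o = 0.538: τ_max = 16T/(π d_o³ (1−k⁴)), so d_o = [16T/(π τ_allow (1−k⁴))]^(1/3) = [16·352.0/(π·1.09×10^8·0.9162)]^(1/3) = 0.02618 m.

26.2 mm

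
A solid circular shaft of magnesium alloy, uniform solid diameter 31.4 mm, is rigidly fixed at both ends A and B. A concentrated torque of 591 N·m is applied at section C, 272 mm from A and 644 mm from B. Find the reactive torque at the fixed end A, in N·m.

With uniform GJ and both ends fixed, compatibility θ_AC = θ_CB gives T_A·a = T_B·b, together with T_A + T_B = T₀.
T_A = T₀·b/(a+b) = 591.0·644/916.0 = 415.5 N·m; T_B = 175.5 N·m.

416 N·m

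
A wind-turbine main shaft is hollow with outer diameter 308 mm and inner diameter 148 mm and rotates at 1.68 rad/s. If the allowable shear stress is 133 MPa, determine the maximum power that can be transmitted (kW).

J = π(d_o⁴ − d_i⁴)/32 = π(0.308⁴ − 0.148⁴)/32 = 8.364×10^-4 m⁴.
T_max = τ_allow·J/r = 1.33×10^8 × 8.364×10^-4 / 0.154 = 722300 N·m.
ω = 1.68 rad/s, so P_max = T_max·ω = 1.214×10^6 W.

1210 kW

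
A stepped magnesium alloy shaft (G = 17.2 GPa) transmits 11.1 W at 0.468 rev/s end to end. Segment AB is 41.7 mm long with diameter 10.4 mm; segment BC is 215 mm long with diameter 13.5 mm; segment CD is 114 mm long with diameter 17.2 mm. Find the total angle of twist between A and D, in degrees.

1.45°

ω = 2π·0.468 = 2.941 rad/s, so T = P/ω = 11.1 / 2.941 = 3.775 N·m.
J_AB = π(0.0104)⁴/32 = 1.15×10^-9 m⁴; J_BC = π(0.0135)⁴/32 = 3.26×10^-9 m⁴; J_CD = π(0.0172)⁴/32 = 8.59×10^-9 m⁴.
θ = (T/G)·Σ L_i/J_i = (3.775/17.2×10⁹)·(0.0417/1.15×10^-9 + 0.215/3.26×10^-9 + 0.114/8.59×10^-9) = 0.02535 rad.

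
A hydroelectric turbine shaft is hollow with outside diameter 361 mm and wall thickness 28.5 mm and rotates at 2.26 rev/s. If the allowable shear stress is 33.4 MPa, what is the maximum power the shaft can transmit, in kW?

J = π(d_o⁴ − d_i⁴)/32 = π(0.361⁴ − 0.304⁴)/32 = 8.289×10^-4 m⁴.
T_max = τ_allow·J/r = 3.34×10^7 × 8.289×10^-4 / 0.180 = 153400 N·m.
ω = 2π·2.26 = 14.20 rad/s, so P_max = T_max·ω = 2.178×10^6 W.

2180 kW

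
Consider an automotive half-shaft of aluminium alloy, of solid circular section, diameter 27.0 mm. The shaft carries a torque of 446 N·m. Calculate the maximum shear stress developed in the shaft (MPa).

115 MPa

J = πd⁴/32 = π(0.0270)⁴/32 = 5.217×10^-8 m⁴.
τ_max = T·r/J = 446.0 × 0.0135 / 5.217×10^-8 = 1.154×10^8 Pa.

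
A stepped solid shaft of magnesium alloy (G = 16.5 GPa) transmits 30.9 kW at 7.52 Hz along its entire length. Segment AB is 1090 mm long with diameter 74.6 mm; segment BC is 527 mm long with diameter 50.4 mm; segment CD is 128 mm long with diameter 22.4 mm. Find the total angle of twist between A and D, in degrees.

ω = 2π·7.52 = 47.25 rad/s, so T = P/ω = 30.9×10³ / 47.25 = 654.0 N·m.
J_AB = π(0.0746)⁴/32 = 3.04×10^-6 m⁴; J_BC = π(0.0504)⁴/32 = 6.33×10^-7 m⁴; J_CD = π(0.0224)⁴/32 = 2.47×10^-8 m⁴.
θ = (T/G)·Σ L_i/J_i = (654.0/16.5×10⁹)·(1.09/3.04×10^-6 + 0.527/6.33×10^-7 + 0.128/2.47×10^-8) = 0.2524 rad.

14.5°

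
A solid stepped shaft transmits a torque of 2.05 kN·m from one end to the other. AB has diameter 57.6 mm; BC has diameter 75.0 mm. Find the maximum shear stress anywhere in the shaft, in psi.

Under the same torque, τ_max = 16T/(πd³) is largest where d is smallest — segment AB (d = 57.6 mm).
τ_max = 16·2050/(π·(0.0576)³) = 5.463×10^7 Pa.

7920 psi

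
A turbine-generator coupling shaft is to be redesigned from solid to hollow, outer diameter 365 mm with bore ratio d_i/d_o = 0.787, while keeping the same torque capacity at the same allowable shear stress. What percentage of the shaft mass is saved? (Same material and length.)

47.4 %

Equal τ_max and T ⇒ the solid shaft needs d_s³ = d_o³(1−k⁴), so d_s = 365·(1−0.787⁴)^(1/3) = 310.6 mm.
Area ratio A_h/A_s = d_o²(1−k²)/d_s² = (1−k²)/(1−k⁴)^(2/3) = 0.5255.
Mass saving = 1 − 0.5255 = 47.4 %.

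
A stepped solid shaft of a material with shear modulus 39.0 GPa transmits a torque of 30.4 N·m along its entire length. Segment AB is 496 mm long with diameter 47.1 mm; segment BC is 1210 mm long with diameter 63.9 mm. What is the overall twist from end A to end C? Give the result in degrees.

J_AB = π(0.0471)⁴/32 = 4.83×10^-7 m⁴; J_BC = π(0.0639)⁴/32 = 1.64×10^-6 m⁴.
θ = (T/G)·Σ L_i/J_i = (30.40/39.0×10⁹)·(0.496/4.83×10^-7 + 1.21/1.64×10^-6) = 1.376×10^-3 rad.

0.0789°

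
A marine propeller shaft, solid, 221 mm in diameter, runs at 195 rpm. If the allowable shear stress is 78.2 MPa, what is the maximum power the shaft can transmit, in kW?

J = πd⁴/32 = π(0.221)⁴/32 = 2.342×10^-4 m⁴.
T_max = τ_allow·J/r = 7.82×10^7 × 2.342×10^-4 / 0.111 = 165700 N·m.
ω = 2π·195/60 = 20.42 rad/s, so P_max = T_max·ω = 3.384×10^6 W.

3380 kW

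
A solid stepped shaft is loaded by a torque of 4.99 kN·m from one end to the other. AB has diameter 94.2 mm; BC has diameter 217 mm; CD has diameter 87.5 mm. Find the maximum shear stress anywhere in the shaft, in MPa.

Under the same torque, τ_max = 16T/(πd³) is largest where d is smallest — segment CD (d = 87.5 mm).
τ_max = 16·4990/(π·(0.0875)³) = 3.794×10^7 Pa.

37.9 MPa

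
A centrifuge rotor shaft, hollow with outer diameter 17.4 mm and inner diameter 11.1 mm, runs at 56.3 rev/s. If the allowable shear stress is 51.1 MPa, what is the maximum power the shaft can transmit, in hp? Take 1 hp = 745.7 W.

20.9 hp

J = π(d_o⁴ − d_i⁴)/32 = π(0.0174⁴ − 0.0111⁴)/32 = 7.509×10^-9 m⁴.
T_max = τ_allow·J/r = 5.11×10^7 × 7.509×10^-9 / 0.00870 = 44.10 N·m.
ω = 2π·56.3 = 353.7 rad/s, so P_max = T_max·ω = 1.560×10^4 W.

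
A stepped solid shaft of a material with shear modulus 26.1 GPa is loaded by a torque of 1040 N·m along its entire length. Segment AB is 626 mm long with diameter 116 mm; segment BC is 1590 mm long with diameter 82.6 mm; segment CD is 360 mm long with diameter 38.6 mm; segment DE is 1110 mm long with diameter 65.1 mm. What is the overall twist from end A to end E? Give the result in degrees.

J_AB = π(0.116)⁴/32 = 1.78×10^-5 m⁴; J_BC = π(0.0826)⁴/32 = 4.57×10^-6 m⁴; J_CD = π(0.0386)⁴/32 = 2.18×10^-7 m⁴; J_DE = π(0.0651)⁴/32 = 1.76×10^-6 m⁴.
θ = (T/G)·Σ L_i/J_i = (1040/26.1×10⁹)·(0.626/1.78×10^-5 + 1.59/4.57×10^-6 + 0.360/2.18×10^-7 + 1.11/1.76×10^-6) = 0.1062 rad.

6.08°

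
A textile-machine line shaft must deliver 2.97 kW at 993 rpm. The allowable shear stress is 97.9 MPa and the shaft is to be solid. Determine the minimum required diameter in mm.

ω = 2π·993/60 = 104.0 rad/s, so T = P/ω = 2.97×10³ / 104.0 = 28.56 N·m.
For a solid shaft τ_max = 16T/(πd³), so d = (16T/(π τ_allow))^(1/3) = (16·28.56/(π·9.79×10^7))^(1/3) = 0.01141 m.

11.4 mm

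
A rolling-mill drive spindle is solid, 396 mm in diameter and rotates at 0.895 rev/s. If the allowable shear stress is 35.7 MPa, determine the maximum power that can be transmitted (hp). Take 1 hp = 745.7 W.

3280 hp

J = πd⁴/32 = π(0.396)⁴/32 = 2.414×10^-3 m⁴.
T_max = τ_allow·J/r = 3.57×10^7 × 2.414×10^-3 / 0.198 = 435300 N·m.
ω = 2π·0.895 = 5.623 rad/s, so P_max = T_max·ω = 2.448×10^6 W.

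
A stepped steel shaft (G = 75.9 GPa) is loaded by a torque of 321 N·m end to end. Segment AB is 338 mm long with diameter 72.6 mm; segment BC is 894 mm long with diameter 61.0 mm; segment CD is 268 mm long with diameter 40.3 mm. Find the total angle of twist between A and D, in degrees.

J_AB = π(0.0726)⁴/32 = 2.73×10^-6 m⁴; J_BC = π(0.0610)⁴/32 = 1.36×10^-6 m⁴; J_CD = π(0.0403)⁴/32 = 2.59×10^-7 m⁴.
θ = (T/G)·Σ L_i/J_i = (321.0/75.9×10⁹)·(0.338/2.73×10^-6 + 0.894/1.36×10^-6 + 0.268/2.59×10^-7) = 7.683×10^-3 rad.

0.440°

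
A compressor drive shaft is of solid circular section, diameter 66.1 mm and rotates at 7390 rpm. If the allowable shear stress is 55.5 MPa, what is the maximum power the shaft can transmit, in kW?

2440 kW

J = πd⁴/32 = π(0.0661)⁴/32 = 1.874×10^-6 m⁴.
T_max = τ_allow·J/r = 5.55×10^7 × 1.874×10^-6 / 0.0330 = 3147 N·m.
ω = 2π·7390/60 = 773.9 rad/s, so P_max = T_max·ω = 2.436×10^6 W.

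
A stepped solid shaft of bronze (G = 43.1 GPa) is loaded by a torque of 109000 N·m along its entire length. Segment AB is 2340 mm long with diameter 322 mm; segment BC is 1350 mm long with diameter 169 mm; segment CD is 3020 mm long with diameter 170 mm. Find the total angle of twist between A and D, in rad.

J_AB = π(0.322)⁴/32 = 1.06×10^-3 m⁴; J_BC = π(0.169)⁴/32 = 8.01×10^-5 m⁴; J_CD = π(0.170)⁴/32 = 8.20×10^-5 m⁴.
θ = (T/G)·Σ L_i/J_i = (109000/43.1×10⁹)·(2.34/1.06×10^-3 + 1.35/8.01×10^-5 + 3.02/8.20×10^-5) = 0.1414 rad.

0.141 rad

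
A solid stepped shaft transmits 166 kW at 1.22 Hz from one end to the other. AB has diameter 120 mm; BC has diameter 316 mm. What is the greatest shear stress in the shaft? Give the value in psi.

ω = 2π·1.22 = 7.665 rad/s, so T = P/ω = 166×10³ / 7.665 = 21660 N·m.
Under the same torque, τ_max = 16T/(πd³) is largest where d is smallest — segment AB (d = 120 mm).
τ_max = 16·21660/(π·(0.120)³) = 6.383×10^7 Pa.

9260 psi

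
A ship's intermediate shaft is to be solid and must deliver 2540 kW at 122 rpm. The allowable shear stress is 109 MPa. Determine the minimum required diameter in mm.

210 mm

ω = 2π·122/60 = 12.78 rad/s, so T = P/ω = 2540×10³ / 12.78 = 198800 N·m.
For a solid shaft τ_max = 16T/(πd³), so d = (16T/(π τ_allow))^(1/3) = (16·198800/(π·1.09×10^8))^(1/3) = 0.2102 m.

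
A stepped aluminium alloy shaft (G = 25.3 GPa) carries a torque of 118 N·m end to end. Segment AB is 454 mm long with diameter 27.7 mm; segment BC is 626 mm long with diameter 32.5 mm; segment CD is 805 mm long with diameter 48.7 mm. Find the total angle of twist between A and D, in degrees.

4.02°

J_AB = π(0.0277)⁴/32 = 5.78×10^-8 m⁴; J_BC = π(0.0325)⁴/32 = 1.10×10^-7 m⁴; J_CD = π(0.0487)⁴/32 = 5.52×10^-7 m⁴.
θ = (T/G)·Σ L_i/J_i = (118.0/25.3×10⁹)·(0.454/5.78×10^-8 + 0.626/1.10×10^-7 + 0.805/5.52×10^-7) = 0.07009 rad.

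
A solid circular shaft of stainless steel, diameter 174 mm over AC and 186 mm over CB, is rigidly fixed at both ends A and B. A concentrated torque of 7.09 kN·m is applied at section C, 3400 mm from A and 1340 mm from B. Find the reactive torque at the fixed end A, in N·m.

Compatibility: T_A·a/J_AC = T_B·b/J_CB with T_A + T_B = T₀.
J_AC = 9.00×10^-5 m⁴, J_CB = 1.18×10^-4 m⁴, so T_A = T₀·(J_AC/a)/((J_AC/a)+(J_CB/b)) = 1644 N·m, T_B = 5446 N·m.

1640 N·m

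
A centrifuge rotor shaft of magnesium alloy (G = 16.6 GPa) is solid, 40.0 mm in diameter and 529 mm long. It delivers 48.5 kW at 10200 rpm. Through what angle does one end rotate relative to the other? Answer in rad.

ω = 2π·10200/60 = 1068 rad/s, so T = P/ω = 48.5×10³ / 1068 = 45.41 N·m.
J = πd⁴/32 = π(0.0400)⁴/32 = 2.513×10^-7 m⁴.
θ = T·L/(G·J) = 45.41 × 0.529 / (16.6×10⁹ × 2.513×10^-7) = 5.757×10^-3 rad.

0.00576 rad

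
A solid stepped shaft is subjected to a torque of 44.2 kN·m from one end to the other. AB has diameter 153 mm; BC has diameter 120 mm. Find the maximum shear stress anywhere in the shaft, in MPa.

130 MPa

Under the same torque, τ_max = 16T/(πd³) is largest where d is smallest — segment BC (d = 120 mm).
τ_max = 16·44200/(π·(0.120)³) = 1.303×10^8 Pa.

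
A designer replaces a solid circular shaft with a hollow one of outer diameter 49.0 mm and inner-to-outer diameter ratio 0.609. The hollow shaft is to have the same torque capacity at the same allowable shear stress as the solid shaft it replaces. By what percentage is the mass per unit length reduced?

30.6 %

Equal τ_max and T ⇒ the solid shaft needs d_s³ = d_o³(1−k⁴), so d_s = 49.0·(1−0.609⁴)^(1/3) = 46.64 mm.
Area ratio A_h/A_s = d_o²(1−k²)/d_s² = (1−k²)/(1−k⁴)^(2/3) = 0.6943.
Mass saving = 1 − 0.6943 = 30.6 %.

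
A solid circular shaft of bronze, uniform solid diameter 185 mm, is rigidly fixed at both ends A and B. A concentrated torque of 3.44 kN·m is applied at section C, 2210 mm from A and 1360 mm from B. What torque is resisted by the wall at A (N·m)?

1310 N·m

With uniform GJ and both ends fixed, compatibility θ_AC = θ_CB gives T_A·a = T_B·b, together with T_A + T_B = T₀.
T_A = T₀·b/(a+b) = 3440·1360/3570 = 1310 N·m; T_B = 2130 N·m.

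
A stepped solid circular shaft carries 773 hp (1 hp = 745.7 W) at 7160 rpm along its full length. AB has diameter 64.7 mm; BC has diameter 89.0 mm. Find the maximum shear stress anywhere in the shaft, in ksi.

ω = 2π·7160/60 = 749.8 rad/s, so T = P/ω = 773×745.7 / 749.8 = 768.8 N·m.
Under the same torque, τ_max = 16T/(πd³) is largest where d is smallest — segment AB (d = 64.7 mm).
τ_max = 16·768.8/(π·(0.0647)³) = 1.446×10^7 Pa.

2.10 ksi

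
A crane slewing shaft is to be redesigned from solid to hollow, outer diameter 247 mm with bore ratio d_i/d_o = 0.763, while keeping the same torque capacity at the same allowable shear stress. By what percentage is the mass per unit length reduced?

Equal τ_max and T ⇒ the solid shaft needs d_s³ = d_o³(1−k⁴), so d_s = 247·(1−0.763⁴)^(1/3) = 215.2 mm.
Area ratio A_h/A_s = d_o²(1−k²)/d_s² = (1−k²)/(1−k⁴)^(2/3) = 0.5506.
Mass saving = 1 − 0.5506 = 44.9 %.

44.9 %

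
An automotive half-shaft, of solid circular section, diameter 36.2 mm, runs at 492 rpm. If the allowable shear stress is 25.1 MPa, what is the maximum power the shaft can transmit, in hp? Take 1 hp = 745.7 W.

16.2 hp

J = πd⁴/32 = π(0.0362)⁴/32 = 1.686×10^-7 m⁴.
T_max = τ_allow·J/r = 2.51×10^7 × 1.686×10^-7 / 0.0181 = 233.8 N·m.
ω = 2π·492/60 = 51.52 rad/s, so P_max = T_max·ω = 1.205×10^4 W.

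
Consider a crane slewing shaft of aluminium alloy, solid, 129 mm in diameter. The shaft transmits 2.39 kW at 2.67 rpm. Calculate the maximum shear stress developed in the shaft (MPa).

20.3 MPa

ω = 2π·2.67/60 = 0.2796 rad/s, so T = P/ω = 2.39×10³ / 0.2796 = 8548 N·m.
J = πd⁴/32 = π(0.129)⁴/32 = 2.719×10^-5 m⁴.
τ_max = T·r/J = 8548 × 0.0645 / 2.719×10^-5 = 2.028×10^7 Pa.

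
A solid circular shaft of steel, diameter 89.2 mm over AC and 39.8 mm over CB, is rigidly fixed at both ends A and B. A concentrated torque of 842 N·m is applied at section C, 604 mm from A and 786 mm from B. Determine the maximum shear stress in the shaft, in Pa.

Compatibility: T_A·a/J_AC = T_B·b/J_CB with T_A + T_B = T₀.
J_AC = 6.22×10^-6 m⁴, J_CB = 2.46×10^-7 m⁴, so T_A = T₀·(J_AC/a)/((J_AC/a)+(J_CB/b)) = 817.1 N·m, T_B = 24.89 N·m.
τ in each portion: τ_AC = 5.86×10^6 Pa, τ_CB = 2.01×10^6 Pa; maximum is in AC.
τ_max = T_AC·r/J = 817.1·0.0446/6.22×10^-6 = 5.864×10^6 Pa.

5.86e6 Pa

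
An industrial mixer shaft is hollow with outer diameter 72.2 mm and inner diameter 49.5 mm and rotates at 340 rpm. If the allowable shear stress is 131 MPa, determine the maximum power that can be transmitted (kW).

269 kW

J = π(d_o⁴ − d_i⁴)/32 = π(0.0722⁴ − 0.0495⁴)/32 = 2.078×10^-6 m⁴.
T_max = τ_allow·J/r = 1.31×10^8 × 2.078×10^-6 / 0.0361 = 7542 N·m.
ω = 2π·340/60 = 35.60 rad/s, so P_max = T_max·ω = 2.685×10^5 W.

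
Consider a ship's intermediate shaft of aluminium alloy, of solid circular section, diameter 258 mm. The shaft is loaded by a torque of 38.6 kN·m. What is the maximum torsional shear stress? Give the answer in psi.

J = πd⁴/32 = π(0.258)⁴/32 = 4.350×10^-4 m⁴.
τ_max = T·r/J = 38600 × 0.129 / 4.350×10^-4 = 1.145×10^7 Pa.

1660 psi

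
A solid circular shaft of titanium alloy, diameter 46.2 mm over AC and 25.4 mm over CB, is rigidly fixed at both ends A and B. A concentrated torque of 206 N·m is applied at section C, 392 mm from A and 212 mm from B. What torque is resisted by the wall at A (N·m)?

Compatibility: T_A·a/J_AC = T_B·b/J_CB with T_A + T_B = T₀.
J_AC = 4.47×10^-7 m⁴, J_CB = 4.09×10^-8 m⁴, so T_A = T₀·(J_AC/a)/((J_AC/a)+(J_CB/b)) = 176.2 N·m, T_B = 29.77 N·m.

176 N·m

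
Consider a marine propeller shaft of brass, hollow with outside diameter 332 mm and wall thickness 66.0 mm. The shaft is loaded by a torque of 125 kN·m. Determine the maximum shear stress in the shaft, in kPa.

20000 kPa

J = π(d_o⁴ − d_i⁴)/32 = π(0.332⁴ − 0.200⁴)/32 = 1.036×10^-3 m⁴.
τ_max = T·r/J = 125000 × 0.166 / 1.036×10^-3 = 2.004×10^7 Pa.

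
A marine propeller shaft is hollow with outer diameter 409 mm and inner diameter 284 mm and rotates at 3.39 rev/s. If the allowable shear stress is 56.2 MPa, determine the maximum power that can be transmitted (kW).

J = π(d_o⁴ − d_i⁴)/32 = π(0.409⁴ − 0.284⁴)/32 = 2.109×10^-3 m⁴.
T_max = τ_allow·J/r = 5.62×10^7 × 2.109×10^-3 / 0.204 = 579500 N·m.
ω = 2π·3.39 = 21.30 rad/s, so P_max = T_max·ω = 1.234×10^7 W.

12300 kW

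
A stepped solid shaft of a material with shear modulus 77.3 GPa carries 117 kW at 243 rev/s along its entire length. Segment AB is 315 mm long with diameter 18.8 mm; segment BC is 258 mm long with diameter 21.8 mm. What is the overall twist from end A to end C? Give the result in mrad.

37.0 mrad

ω = 2π·243 = 1527 rad/s, so T = P/ω = 117×10³ / 1527 = 76.63 N·m.
J_AB = π(0.0188)⁴/32 = 1.23×10^-8 m⁴; J_BC = π(0.0218)⁴/32 = 2.22×10^-8 m⁴.
θ = (T/G)·Σ L_i/J_i = (76.63/77.3×10⁹)·(0.315/1.23×10^-8 + 0.258/2.22×10^-8) = 0.03700 rad.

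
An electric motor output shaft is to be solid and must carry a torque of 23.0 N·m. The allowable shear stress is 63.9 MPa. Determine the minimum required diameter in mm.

For a solid shaft τ_max = 16T/(πd³), so d = (16T/(π τ_allow))^(1/3) = (16·23.00/(π·6.39×10^7))^(1/3) = 0.01224 m.

12.2 mm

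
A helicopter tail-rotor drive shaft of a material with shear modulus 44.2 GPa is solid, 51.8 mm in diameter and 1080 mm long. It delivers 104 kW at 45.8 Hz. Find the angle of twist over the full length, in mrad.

ω = 2π·45.8 = 287.8 rad/s, so T = P/ω = 104×10³ / 287.8 = 361.4 N·m.
J = πd⁴/32 = π(0.0518)⁴/32 = 7.068×10^-7 m⁴.
θ = T·L/(G·J) = 361.4 × 1.08 / (44.2×10⁹ × 7.068×10^-7) = 0.01249 rad.

12.5 mrad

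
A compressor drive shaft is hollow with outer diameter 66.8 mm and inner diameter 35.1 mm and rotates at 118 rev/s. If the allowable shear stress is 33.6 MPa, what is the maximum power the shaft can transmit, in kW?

J = π(d_o⁴ − d_i⁴)/32 = π(0.0668⁴ − 0.0351⁴)/32 = 1.806×10^-6 m⁴.
T_max = τ_allow·J/r = 3.36×10^7 × 1.806×10^-6 / 0.0334 = 1817 N·m.
ω = 2π·118 = 741.4 rad/s, so P_max = T_max·ω = 1.347×10^6 W.

1350 kW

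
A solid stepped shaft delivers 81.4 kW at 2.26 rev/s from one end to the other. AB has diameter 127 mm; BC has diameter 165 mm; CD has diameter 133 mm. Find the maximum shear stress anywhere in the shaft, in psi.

ω = 2π·2.26 = 14.20 rad/s, so T = P/ω = 81.4×10³ / 14.20 = 5732 N·m.
Under the same torque, τ_max = 16T/(πd³) is largest where d is smallest — segment AB (d = 127 mm).
τ_max = 16·5732/(π·(0.127)³) = 1.425×10^7 Pa.

2070 psi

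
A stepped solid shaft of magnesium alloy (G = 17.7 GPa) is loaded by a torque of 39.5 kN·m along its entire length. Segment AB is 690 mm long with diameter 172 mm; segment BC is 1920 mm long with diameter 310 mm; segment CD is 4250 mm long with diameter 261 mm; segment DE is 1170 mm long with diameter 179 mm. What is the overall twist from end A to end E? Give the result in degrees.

3.97°

J_AB = π(0.172)⁴/32 = 8.59×10^-5 m⁴; J_BC = π(0.310)⁴/32 = 9.07×10^-4 m⁴; J_CD = π(0.261)⁴/32 = 4.56×10^-4 m⁴; J_DE = π(0.179)⁴/32 = 1.01×10^-4 m⁴.
θ = (T/G)·Σ L_i/J_i = (39500/17.7×10⁹)·(0.690/8.59×10^-5 + 1.92/9.07×10^-4 + 4.25/4.56×10^-4 + 1.17/1.01×10^-4) = 0.06937 rad.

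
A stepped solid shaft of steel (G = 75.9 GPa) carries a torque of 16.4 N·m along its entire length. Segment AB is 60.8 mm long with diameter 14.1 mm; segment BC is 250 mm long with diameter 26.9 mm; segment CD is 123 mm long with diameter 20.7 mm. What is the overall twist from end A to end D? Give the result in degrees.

0.339°

J_AB = π(0.0141)⁴/32 = 3.88×10^-9 m⁴; J_BC = π(0.0269)⁴/32 = 5.14×10^-8 m⁴; J_CD = π(0.0207)⁴/32 = 1.80×10^-8 m⁴.
θ = (T/G)·Σ L_i/J_i = (16.40/75.9×10⁹)·(0.0608/3.88×10^-9 + 0.250/5.14×10^-8 + 0.123/1.80×10^-8) = 5.911×10^-3 rad.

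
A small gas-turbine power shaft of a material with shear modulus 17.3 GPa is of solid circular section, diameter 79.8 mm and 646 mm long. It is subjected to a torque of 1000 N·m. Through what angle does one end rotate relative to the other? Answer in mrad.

9.38 mrad

J = πd⁴/32 = π(0.0798)⁴/32 = 3.981×10^-6 m⁴.
θ = T·L/(G·J) = 1000 × 0.646 / (17.3×10⁹ × 3.981×10^-6) = 9.379×10^-3 rad.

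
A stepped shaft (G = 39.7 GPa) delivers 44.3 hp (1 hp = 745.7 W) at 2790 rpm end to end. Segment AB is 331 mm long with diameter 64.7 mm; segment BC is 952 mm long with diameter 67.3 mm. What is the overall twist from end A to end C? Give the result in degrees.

ω = 2π·2790/60 = 292.2 rad/s, so T = P/ω = 44.3×745.7 / 292.2 = 113.1 N·m.
J_AB = π(0.0647)⁴/32 = 1.72×10^-6 m⁴; J_BC = π(0.0673)⁴/32 = 2.01×10^-6 m⁴.
θ = (T/G)·Σ L_i/J_i = (113.1/39.7×10⁹)·(0.331/1.72×10^-6 + 0.952/2.01×10^-6) = 1.894×10^-3 rad.

0.109°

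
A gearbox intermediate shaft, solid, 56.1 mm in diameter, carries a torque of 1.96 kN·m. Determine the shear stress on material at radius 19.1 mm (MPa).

38.5 MPa

J = πd⁴/32 = π(0.0561)⁴/32 = 9.724×10^-7 m⁴.
Shear stress varies linearly with radius: τ = T·r/J = 1960 × 0.0191 / 9.724×10^-7 = 3.850×10^7 Pa.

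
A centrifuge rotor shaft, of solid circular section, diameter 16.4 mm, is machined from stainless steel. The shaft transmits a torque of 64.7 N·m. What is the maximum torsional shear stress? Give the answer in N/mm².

74.7 N/mm²

J = πd⁴/32 = π(0.0164)⁴/32 = 7.102×10^-9 m⁴.
τ_max = T·r/J = 64.70 × 0.00820 / 7.102×10^-9 = 7.470×10^7 Pa.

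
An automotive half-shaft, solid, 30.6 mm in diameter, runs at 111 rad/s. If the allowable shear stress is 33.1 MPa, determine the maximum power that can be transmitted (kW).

20.7 kW

J = πd⁴/32 = π(0.0306)⁴/32 = 8.608×10^-8 m⁴.
T_max = τ_allow·J/r = 3.31×10^7 × 8.608×10^-8 / 0.0153 = 186.2 N·m.
ω = 111 rad/s, so P_max = T_max·ω = 2.067×10^4 W.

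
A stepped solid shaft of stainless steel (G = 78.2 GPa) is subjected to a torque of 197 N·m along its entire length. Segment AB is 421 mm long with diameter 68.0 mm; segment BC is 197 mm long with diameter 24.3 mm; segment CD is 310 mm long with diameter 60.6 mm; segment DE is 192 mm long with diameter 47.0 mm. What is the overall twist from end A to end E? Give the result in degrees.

0.951°

J_AB = π(0.0680)⁴/32 = 2.10×10^-6 m⁴; J_BC = π(0.0243)⁴/32 = 3.42×10^-8 m⁴; J_CD = π(0.0606)⁴/32 = 1.32×10^-6 m⁴; J_DE = π(0.0470)⁴/32 = 4.79×10^-7 m⁴.
θ = (T/G)·Σ L_i/J_i = (197.0/78.2×10⁹)·(0.421/2.10×10^-6 + 0.197/3.42×10^-8 + 0.310/1.32×10^-6 + 0.192/4.79×10^-7) = 0.01660 rad.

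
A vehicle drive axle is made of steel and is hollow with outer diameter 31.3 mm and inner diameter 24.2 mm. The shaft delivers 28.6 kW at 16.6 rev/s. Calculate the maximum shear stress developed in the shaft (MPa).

70.9 MPa

ω = 2π·16.6 = 104.3 rad/s, so T = P/ω = 28.6×10³ / 104.3 = 274.2 N·m.
J = π(d_o⁴ − d_i⁴)/32 = π(0.0313⁴ − 0.0242⁴)/32 = 6.056×10^-8 m⁴.
τ_max = T·r/J = 274.2 × 0.0157 / 6.056×10^-8 = 7.087×10^7 Pa.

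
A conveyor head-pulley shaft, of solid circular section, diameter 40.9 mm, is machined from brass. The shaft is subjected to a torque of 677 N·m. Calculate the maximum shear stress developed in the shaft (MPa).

J = πd⁴/32 = π(0.0409)⁴/32 = 2.747×10^-7 m⁴.
τ_max = T·r/J = 677.0 × 0.0204 / 2.747×10^-7 = 5.040×10^7 Pa.

50.4 MPa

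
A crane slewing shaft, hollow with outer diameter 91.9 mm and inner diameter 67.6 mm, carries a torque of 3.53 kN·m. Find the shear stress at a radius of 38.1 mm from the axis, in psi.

J = π(d_o⁴ − d_i⁴)/32 = π(0.0919⁴ − 0.0676⁴)/32 = 4.952×10^-6 m⁴.
Shear stress varies linearly with radius: τ = T·r/J = 3530 × 0.0381 / 4.952×10^-6 = 2.716×10^7 Pa.

3940 psi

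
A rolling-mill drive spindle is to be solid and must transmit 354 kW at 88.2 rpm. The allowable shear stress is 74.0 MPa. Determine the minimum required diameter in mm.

ω = 2π·88.2/60 = 9.236 rad/s, so T = P/ω = 354×10³ / 9.236 = 38330 N·m.
For a solid shaft τ_max = 16T/(πd³), so d = (16T/(π τ_allow))^(1/3) = (16·38330/(π·7.40×10^7))^(1/3) = 0.1382 m.

138 mm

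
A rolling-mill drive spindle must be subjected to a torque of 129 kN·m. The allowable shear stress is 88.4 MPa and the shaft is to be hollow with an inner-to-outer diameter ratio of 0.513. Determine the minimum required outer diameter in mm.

200 mm

For a hollow shaft with d_i/d_o = 0.513: τ_max = 16T/(π d_o³ (1−k⁴)), so d_o = [16T/(π τ_allow (1−k⁴))]^(1/3) = [16·129000/(π·8.84×10^7·0.9307)]^(1/3) = 0.1999 m.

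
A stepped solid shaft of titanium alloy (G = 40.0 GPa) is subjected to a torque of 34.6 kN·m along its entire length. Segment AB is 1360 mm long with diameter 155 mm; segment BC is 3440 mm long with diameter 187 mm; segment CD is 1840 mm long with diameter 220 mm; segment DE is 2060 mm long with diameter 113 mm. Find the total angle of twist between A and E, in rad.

0.164 rad

J_AB = π(0.155)⁴/32 = 5.67×10^-5 m⁴; J_BC = π(0.187)⁴/32 = 1.20×10^-4 m⁴; J_CD = π(0.220)⁴/32 = 2.30×10^-4 m⁴; J_DE = π(0.113)⁴/32 = 1.60×10^-5 m⁴.
θ = (T/G)·Σ L_i/J_i = (34600/40.0×10⁹)·(1.36/5.67×10^-5 + 3.44/1.20×10^-4 + 1.84/2.30×10^-4 + 2.06/1.60×10^-5) = 0.1638 rad.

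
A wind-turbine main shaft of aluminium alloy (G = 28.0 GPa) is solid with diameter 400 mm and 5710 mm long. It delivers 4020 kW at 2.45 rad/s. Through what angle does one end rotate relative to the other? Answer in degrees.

ω = 2.45 rad/s, so T = P/ω = 4020×10³ / 2.450 = 1.641e6 N·m.
J = πd⁴/32 = π(0.400)⁴/32 = 2.513×10^-3 m⁴.
θ = T·L/(G·J) = 1.641e6 × 5.71 / (28.0×10⁹ × 2.513×10^-3) = 0.1331 rad.

7.63°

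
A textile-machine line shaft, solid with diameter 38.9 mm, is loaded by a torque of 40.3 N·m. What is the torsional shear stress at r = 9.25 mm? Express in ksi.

J = πd⁴/32 = π(0.0389)⁴/32 = 2.248×10^-7 m⁴.
Shear stress varies linearly with radius: τ = T·r/J = 40.30 × 0.00925 / 2.248×10^-7 = 1.658×10^6 Pa.

0.241 ksi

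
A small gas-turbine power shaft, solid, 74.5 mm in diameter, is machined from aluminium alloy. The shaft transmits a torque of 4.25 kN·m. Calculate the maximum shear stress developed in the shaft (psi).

7590 psi

J = πd⁴/32 = π(0.0745)⁴/32 = 3.024×10^-6 m⁴.
τ_max = T·r/J = 4250 × 0.0372 / 3.024×10^-6 = 5.235×10^7 Pa.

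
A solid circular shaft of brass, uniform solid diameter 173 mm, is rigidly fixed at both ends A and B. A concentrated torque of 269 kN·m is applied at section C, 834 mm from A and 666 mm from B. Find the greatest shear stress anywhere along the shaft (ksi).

21.3 ksi

With uniform GJ and both ends fixed, compatibility θ_AC = θ_CB gives T_A·a = T_B·b, together with T_A + T_B = T₀.
T_A = T₀·b/(a+b) = 269000·666/1500 = 119400 N·m; T_B = 149600 N·m.
τ in each portion: τ_AC = 1.17×10^8 Pa, τ_CB = 1.47×10^8 Pa; maximum is in CB.
τ_max = T_CB·r/J = 149600·0.0865/8.79×10^-5 = 1.471×10^8 Pa.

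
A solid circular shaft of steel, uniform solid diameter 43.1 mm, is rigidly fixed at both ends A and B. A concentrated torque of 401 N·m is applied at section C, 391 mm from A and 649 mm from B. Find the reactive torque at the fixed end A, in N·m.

250 N·m

With uniform GJ and both ends fixed, compatibility θ_AC = θ_CB gives T_A·a = T_B·b, together with T_A + T_B = T₀.
T_A = T₀·b/(a+b) = 401.0·649/1040 = 250.2 N·m; T_B = 150.8 N·m.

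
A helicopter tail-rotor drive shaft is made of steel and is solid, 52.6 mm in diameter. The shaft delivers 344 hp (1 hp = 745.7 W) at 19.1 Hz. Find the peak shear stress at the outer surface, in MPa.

ω = 2π·19.1 = 120.0 rad/s, so T = P/ω = 344×745.7 / 120.0 = 2138 N·m.
J = πd⁴/32 = π(0.0526)⁴/32 = 7.515×10^-7 m⁴.
τ_max = T·r/J = 2138 × 0.0263 / 7.515×10^-7 = 7.480×10^7 Pa.

74.8 MPa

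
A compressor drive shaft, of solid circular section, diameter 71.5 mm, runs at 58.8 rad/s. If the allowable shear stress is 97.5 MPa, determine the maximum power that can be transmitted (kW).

J = πd⁴/32 = π(0.0715)⁴/32 = 2.566×10^-6 m⁴.
T_max = τ_allow·J/r = 9.75×10^7 × 2.566×10^-6 / 0.0357 = 6998 N·m.
ω = 58.8 rad/s, so P_max = T_max·ω = 4.115×10^5 W.

411 kW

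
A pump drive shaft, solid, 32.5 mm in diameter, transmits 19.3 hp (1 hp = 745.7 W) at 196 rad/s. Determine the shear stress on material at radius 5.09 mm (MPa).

3.41 MPa

ω = 196 rad/s, so T = P/ω = 19.3×745.7 / 196.0 = 73.43 N·m.
J = πd⁴/32 = π(0.0325)⁴/32 = 1.095×10^-7 m⁴.
Shear stress varies linearly with radius: τ = T·r/J = 73.43 × 0.00509 / 1.095×10^-7 = 3.412×10^6 Pa.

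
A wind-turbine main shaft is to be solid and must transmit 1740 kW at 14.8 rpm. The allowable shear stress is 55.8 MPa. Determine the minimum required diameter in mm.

ω = 2π·14.8/60 = 1.550 rad/s, so T = P/ω = 1740×10³ / 1.550 = 1.123e6 N·m.
For a solid shaft τ_max = 16T/(πd³), so d = (16T/(π τ_allow))^(1/3) = (16·1.123e6/(π·5.58×10^7))^(1/3) = 0.4679 m.

468 mm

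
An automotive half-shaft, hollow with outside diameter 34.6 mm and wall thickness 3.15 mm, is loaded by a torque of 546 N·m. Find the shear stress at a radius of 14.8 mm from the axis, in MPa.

J = π(d_o⁴ − d_i⁴)/32 = π(0.0346⁴ − 0.0283⁴)/32 = 7.773×10^-8 m⁴.
Shear stress varies linearly with radius: τ = T·r/J = 546.0 × 0.0148 / 7.773×10^-8 = 1.040×10^8 Pa.

104 MPa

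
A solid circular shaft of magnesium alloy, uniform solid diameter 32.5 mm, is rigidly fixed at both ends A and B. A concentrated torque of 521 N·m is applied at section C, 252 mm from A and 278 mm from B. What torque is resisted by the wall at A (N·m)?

With uniform GJ and both ends fixed, compatibility θ_AC = θ_CB gives T_A·a = T_B·b, together with T_A + T_B = T₀.
T_A = T₀·b/(a+b) = 521.0·278/530.0 = 273.3 N·m; T_B = 247.7 N·m.

273 N·m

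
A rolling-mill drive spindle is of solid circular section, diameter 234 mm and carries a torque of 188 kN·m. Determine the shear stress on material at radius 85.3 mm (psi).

7900 psi

J = πd⁴/32 = π(0.234)⁴/32 = 2.943×10^-4 m⁴.
Shear stress varies linearly with radius: τ = T·r/J = 188000 × 0.0853 / 2.943×10^-4 = 5.448×10^7 Pa.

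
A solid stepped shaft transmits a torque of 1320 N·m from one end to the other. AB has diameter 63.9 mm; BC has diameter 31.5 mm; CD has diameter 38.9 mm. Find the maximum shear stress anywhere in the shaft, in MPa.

215 MPa

Under the same torque, τ_max = 16T/(πd³) is largest where d is smallest — segment BC (d = 31.5 mm).
τ_max = 16·1320/(π·(0.0315)³) = 2.151×10^8 Pa.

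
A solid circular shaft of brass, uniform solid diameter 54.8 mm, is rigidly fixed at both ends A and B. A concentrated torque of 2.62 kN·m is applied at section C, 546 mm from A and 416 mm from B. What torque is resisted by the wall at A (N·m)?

1130 N·m

With uniform GJ and both ends fixed, compatibility θ_AC = θ_CB gives T_A·a = T_B·b, together with T_A + T_B = T₀.
T_A = T₀·b/(a+b) = 2620·416/962.0 = 1133 N·m; T_B = 1487 N·m.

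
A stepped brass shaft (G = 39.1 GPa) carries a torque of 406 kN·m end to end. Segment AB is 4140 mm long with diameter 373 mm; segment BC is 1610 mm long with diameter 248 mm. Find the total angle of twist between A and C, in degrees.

J_AB = π(0.373)⁴/32 = 1.90×10^-3 m⁴; J_BC = π(0.248)⁴/32 = 3.71×10^-4 m⁴.
θ = (T/G)·Σ L_i/J_i = (406000/39.1×10⁹)·(4.14/1.90×10^-3 + 1.61/3.71×10^-4) = 0.06764 rad.

3.88°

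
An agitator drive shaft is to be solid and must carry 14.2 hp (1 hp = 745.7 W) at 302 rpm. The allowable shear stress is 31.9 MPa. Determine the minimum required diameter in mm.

37.7 mm

ω = 2π·302/60 = 31.63 rad/s, so T = P/ω = 14.2×745.7 / 31.63 = 334.8 N·m.
For a solid shaft τ_max = 16T/(πd³), so d = (16T/(π τ_allow))^(1/3) = (16·334.8/(π·3.19×10^7))^(1/3) = 0.03767 m.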